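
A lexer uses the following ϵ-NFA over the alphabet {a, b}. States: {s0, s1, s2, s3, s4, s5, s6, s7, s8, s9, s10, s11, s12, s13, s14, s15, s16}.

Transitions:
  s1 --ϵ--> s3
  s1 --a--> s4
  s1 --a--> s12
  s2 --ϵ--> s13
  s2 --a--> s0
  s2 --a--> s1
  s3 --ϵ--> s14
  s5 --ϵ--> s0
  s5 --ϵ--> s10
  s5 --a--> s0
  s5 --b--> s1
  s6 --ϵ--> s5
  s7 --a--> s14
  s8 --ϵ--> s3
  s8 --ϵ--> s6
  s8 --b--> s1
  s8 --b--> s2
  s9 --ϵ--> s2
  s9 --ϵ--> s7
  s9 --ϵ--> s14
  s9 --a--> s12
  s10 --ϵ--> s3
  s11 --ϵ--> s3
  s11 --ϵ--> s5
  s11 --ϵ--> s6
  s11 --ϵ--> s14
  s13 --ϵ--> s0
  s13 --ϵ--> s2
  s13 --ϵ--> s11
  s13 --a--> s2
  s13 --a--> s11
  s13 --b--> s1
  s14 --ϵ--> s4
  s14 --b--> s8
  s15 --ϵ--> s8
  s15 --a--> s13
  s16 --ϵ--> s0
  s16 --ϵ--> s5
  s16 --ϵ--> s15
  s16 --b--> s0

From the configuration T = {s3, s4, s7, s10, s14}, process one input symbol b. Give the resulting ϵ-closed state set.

{s0, s3, s4, s5, s6, s8, s10, s14}

s14 on b → {s8}.
No b-transition from s3, s4, s7, s10.
Union after reading b: {s8}.
Now take the ϵ-closure:
From s8 via ϵ: add s3, s6.
From s3 via ϵ: add s14.
From s6 via ϵ: add s5.
From s5 via ϵ: add s0, s10.
From s14 via ϵ: add s4.
No new states can be added; the closed set is {s0, s3, s4, s5, s6, s8, s10, s14}.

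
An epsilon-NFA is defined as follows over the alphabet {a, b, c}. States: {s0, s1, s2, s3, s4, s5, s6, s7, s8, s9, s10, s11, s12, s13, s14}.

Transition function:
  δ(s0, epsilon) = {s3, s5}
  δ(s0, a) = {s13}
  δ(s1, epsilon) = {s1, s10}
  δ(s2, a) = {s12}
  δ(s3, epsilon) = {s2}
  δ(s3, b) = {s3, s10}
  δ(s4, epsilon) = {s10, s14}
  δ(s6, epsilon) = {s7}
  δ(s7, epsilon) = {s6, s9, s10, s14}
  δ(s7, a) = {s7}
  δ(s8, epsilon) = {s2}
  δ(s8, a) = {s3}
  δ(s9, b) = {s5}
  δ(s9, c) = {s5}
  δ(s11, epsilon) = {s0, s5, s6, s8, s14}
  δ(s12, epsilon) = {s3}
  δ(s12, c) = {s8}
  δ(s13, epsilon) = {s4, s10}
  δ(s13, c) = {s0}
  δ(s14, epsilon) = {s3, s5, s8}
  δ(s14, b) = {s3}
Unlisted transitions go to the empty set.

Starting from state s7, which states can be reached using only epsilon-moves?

Start with {s7}.
From s7 via epsilon: add s6, s9, s10, s14.
From s14 via epsilon: add s3, s5, s8.
From s3 via epsilon: add s2.
No new states can be added; the closed set is {s2, s3, s5, s6, s7, s8, s9, s10, s14}.

{s2, s3, s5, s6, s7, s8, s9, s10, s14}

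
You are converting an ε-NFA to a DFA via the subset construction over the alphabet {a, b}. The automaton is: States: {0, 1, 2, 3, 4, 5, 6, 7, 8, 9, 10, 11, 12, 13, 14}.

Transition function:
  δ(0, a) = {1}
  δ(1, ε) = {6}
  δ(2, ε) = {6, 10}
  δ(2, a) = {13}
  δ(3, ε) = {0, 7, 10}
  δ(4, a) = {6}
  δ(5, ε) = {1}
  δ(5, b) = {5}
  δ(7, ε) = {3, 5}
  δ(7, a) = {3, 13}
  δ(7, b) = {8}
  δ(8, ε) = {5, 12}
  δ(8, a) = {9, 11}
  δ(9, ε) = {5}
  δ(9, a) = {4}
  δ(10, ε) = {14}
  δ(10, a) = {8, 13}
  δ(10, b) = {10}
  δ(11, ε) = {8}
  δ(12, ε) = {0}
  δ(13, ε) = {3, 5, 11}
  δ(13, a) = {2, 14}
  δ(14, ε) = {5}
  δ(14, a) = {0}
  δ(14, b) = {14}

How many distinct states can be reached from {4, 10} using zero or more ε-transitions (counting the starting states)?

6

Start with {4, 10}.
From 10 via ε: add 14.
From 14 via ε: add 5.
From 5 via ε: add 1.
From 1 via ε: add 6.
ε-closure = {1, 4, 5, 6, 10, 14}, which has 6 states.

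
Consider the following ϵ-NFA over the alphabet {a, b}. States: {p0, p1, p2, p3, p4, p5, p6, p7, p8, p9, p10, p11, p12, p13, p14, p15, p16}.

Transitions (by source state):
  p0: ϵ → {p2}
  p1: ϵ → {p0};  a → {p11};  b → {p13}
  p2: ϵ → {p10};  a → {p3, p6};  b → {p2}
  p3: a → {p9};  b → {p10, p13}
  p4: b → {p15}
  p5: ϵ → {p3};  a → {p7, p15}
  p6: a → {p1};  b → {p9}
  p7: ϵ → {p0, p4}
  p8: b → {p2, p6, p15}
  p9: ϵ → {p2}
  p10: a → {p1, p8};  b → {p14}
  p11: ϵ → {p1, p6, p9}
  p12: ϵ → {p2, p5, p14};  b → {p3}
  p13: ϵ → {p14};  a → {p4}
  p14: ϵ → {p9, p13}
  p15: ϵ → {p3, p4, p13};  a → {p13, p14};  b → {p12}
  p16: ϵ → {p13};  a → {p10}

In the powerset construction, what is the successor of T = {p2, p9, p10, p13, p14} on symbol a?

p2 on a → {p3, p6}.
p10 on a → {p1, p8}.
p13 on a → {p4}.
No a-transition from p9, p14.
Union after reading a: {p1, p3, p4, p6, p8}.
Now take the ϵ-closure:
From p1 via ϵ: add p0.
From p0 via ϵ: add p2.
From p2 via ϵ: add p10.
No new states can be added; the closed set is {p0, p1, p2, p3, p4, p6, p8, p10}.

{p0, p1, p2, p3, p4, p6, p8, p10}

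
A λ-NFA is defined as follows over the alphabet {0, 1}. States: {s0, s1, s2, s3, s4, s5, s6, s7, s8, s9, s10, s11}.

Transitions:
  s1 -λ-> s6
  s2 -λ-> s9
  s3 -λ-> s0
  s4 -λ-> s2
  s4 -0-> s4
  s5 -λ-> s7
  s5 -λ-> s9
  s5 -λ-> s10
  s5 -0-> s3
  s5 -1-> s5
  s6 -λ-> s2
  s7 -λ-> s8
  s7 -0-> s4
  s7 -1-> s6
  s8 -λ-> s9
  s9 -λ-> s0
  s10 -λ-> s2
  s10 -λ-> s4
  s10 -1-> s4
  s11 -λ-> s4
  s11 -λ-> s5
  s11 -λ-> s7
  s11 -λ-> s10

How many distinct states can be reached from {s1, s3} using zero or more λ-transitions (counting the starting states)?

6

Start with {s1, s3}.
From s1 via λ: add s6.
From s3 via λ: add s0.
From s6 via λ: add s2.
From s2 via λ: add s9.
λ-closure = {s0, s1, s2, s3, s6, s9}, which has 6 states.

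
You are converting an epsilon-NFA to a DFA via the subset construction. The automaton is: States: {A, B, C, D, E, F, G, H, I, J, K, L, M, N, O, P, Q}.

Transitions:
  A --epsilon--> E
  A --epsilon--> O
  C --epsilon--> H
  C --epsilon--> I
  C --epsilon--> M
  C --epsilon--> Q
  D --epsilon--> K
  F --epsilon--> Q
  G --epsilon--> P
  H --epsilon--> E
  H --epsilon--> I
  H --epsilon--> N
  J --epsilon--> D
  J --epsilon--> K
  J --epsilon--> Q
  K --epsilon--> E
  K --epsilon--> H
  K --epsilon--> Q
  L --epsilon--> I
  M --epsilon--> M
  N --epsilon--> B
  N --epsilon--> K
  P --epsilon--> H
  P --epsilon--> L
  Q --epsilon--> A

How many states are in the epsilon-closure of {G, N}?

Start with {G, N}.
From G via epsilon: add P.
From N via epsilon: add B, K.
From K via epsilon: add E, H, Q.
From P via epsilon: add L.
From H via epsilon: add I.
From Q via epsilon: add A.
From A via epsilon: add O.
epsilon-closure = {A, B, E, G, H, I, K, L, N, O, P, Q}, which has 12 states.

12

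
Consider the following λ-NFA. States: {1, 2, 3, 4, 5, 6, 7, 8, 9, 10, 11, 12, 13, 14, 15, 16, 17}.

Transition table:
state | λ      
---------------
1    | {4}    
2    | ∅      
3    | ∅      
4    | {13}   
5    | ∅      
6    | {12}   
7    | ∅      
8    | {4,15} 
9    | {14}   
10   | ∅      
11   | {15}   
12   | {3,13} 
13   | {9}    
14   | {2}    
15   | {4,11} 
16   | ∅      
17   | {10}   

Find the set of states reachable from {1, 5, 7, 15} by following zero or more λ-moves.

Start with {1, 5, 7, 15}.
From 1 via λ: add 4.
From 15 via λ: add 11.
From 4 via λ: add 13.
From 13 via λ: add 9.
From 9 via λ: add 14.
From 14 via λ: add 2.
No new states can be added; the closed set is {1, 2, 4, 5, 7, 9, 11, 13, 14, 15}.

{1, 2, 4, 5, 7, 9, 11, 13, 14, 15}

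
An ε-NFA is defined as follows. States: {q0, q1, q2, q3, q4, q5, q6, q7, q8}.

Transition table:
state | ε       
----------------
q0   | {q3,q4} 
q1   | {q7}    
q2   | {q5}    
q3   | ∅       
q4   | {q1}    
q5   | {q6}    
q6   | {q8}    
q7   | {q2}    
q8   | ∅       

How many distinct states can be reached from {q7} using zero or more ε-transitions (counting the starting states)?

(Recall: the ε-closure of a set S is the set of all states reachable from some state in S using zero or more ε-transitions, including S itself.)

5

Start with {q7}.
From q7 via ε: add q2.
From q2 via ε: add q5.
From q5 via ε: add q6.
From q6 via ε: add q8.
ε-closure = {q2, q5, q6, q7, q8}, which has 5 states.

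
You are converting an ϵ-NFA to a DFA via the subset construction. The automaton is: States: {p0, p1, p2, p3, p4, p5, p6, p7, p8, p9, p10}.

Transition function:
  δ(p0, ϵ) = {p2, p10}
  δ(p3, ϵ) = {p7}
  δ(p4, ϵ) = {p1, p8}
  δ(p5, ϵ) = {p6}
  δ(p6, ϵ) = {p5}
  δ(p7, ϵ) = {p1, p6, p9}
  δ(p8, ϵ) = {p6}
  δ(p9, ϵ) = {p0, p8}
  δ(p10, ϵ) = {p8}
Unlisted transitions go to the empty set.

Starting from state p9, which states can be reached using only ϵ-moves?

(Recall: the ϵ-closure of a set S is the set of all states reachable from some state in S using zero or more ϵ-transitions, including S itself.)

{p0, p2, p5, p6, p8, p9, p10}

Start with {p9}.
From p9 via ϵ: add p0, p8.
From p0 via ϵ: add p2, p10.
From p8 via ϵ: add p6.
From p6 via ϵ: add p5.
No new states can be added; the closed set is {p0, p2, p5, p6, p8, p9, p10}.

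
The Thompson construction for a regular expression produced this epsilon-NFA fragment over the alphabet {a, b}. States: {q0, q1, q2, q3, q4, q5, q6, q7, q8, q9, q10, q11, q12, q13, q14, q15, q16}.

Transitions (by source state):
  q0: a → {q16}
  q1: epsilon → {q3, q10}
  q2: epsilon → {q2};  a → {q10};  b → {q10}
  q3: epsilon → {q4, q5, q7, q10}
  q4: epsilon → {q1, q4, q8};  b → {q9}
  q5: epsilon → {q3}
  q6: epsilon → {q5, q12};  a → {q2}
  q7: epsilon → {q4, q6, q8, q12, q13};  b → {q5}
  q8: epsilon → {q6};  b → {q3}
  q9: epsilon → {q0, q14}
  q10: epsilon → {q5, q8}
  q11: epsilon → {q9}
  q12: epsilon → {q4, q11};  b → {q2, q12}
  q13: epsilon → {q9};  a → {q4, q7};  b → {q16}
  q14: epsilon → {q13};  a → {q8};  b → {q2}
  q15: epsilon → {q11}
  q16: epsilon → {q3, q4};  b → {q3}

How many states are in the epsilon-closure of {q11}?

5

Start with {q11}.
From q11 via epsilon: add q9.
From q9 via epsilon: add q0, q14.
From q14 via epsilon: add q13.
epsilon-closure = {q0, q9, q11, q13, q14}, which has 5 states.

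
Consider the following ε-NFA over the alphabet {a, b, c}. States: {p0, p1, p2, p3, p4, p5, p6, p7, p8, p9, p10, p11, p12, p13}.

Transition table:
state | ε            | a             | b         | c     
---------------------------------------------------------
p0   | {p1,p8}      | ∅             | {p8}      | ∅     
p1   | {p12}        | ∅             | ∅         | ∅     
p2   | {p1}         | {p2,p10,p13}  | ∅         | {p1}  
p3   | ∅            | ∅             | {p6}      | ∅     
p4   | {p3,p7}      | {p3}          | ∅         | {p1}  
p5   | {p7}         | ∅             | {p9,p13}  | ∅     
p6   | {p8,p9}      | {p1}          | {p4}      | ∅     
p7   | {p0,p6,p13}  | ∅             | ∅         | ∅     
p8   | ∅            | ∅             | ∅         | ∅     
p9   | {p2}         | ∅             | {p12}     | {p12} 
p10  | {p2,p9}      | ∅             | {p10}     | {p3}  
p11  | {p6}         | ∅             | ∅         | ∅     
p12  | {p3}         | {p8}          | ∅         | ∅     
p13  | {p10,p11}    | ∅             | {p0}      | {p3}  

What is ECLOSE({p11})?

Start with {p11}.
From p11 via ε: add p6.
From p6 via ε: add p8, p9.
From p9 via ε: add p2.
From p2 via ε: add p1.
From p1 via ε: add p12.
From p12 via ε: add p3.
No new states can be added; the closed set is {p1, p2, p3, p6, p8, p9, p11, p12}.

{p1, p2, p3, p6, p8, p9, p11, p12}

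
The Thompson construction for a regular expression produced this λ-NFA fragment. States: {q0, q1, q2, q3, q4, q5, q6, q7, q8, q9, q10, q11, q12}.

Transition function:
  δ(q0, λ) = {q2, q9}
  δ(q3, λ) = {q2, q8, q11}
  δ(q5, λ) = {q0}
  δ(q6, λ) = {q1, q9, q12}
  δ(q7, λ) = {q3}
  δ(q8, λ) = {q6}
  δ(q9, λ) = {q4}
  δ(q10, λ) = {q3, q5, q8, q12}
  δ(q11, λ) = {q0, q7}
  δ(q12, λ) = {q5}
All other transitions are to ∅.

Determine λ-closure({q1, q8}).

{q0, q1, q2, q4, q5, q6, q8, q9, q12}

Start with {q1, q8}.
From q8 via λ: add q6.
From q6 via λ: add q9, q12.
From q9 via λ: add q4.
From q12 via λ: add q5.
From q5 via λ: add q0.
From q0 via λ: add q2.
No new states can be added; the closed set is {q0, q1, q2, q4, q5, q6, q8, q9, q12}.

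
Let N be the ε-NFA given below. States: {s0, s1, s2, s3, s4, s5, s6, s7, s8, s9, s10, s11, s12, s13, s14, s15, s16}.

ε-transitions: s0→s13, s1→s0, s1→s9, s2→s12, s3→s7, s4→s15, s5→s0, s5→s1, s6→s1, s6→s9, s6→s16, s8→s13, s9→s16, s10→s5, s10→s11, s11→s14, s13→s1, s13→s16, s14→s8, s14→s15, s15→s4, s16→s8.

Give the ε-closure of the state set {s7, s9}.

{s0, s1, s7, s8, s9, s13, s16}

Start with {s7, s9}.
From s9 via ε: add s16.
From s16 via ε: add s8.
From s8 via ε: add s13.
From s13 via ε: add s1.
From s1 via ε: add s0.
No new states can be added; the closed set is {s0, s1, s7, s8, s9, s13, s16}.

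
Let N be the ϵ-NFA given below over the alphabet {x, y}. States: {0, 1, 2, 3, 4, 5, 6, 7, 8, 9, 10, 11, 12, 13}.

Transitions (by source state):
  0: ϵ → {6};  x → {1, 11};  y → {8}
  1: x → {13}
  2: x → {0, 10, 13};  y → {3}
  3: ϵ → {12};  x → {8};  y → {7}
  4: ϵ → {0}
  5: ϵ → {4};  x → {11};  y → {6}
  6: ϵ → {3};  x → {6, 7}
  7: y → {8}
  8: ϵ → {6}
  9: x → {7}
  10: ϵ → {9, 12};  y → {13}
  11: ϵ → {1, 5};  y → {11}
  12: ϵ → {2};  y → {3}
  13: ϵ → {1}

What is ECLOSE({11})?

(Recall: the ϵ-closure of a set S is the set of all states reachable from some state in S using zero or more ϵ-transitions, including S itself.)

{0, 1, 2, 3, 4, 5, 6, 11, 12}

Start with {11}.
From 11 via ϵ: add 1, 5.
From 5 via ϵ: add 4.
From 4 via ϵ: add 0.
From 0 via ϵ: add 6.
From 6 via ϵ: add 3.
From 3 via ϵ: add 12.
From 12 via ϵ: add 2.
No new states can be added; the closed set is {0, 1, 2, 3, 4, 5, 6, 11, 12}.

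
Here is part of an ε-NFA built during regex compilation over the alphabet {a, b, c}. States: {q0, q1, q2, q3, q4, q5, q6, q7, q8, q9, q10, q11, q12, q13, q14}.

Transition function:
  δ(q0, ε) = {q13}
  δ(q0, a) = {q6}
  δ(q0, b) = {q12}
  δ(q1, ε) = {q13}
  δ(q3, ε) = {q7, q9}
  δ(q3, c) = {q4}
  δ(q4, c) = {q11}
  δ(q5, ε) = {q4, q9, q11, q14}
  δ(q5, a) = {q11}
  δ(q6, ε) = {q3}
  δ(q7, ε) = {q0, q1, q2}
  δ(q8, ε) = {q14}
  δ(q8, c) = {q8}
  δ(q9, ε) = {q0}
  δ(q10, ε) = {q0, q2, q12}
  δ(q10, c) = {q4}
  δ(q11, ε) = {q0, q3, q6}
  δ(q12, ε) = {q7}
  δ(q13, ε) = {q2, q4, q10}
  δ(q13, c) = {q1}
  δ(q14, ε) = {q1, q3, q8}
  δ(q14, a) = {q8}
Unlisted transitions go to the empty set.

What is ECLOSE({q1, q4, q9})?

Start with {q1, q4, q9}.
From q1 via ε: add q13.
From q9 via ε: add q0.
From q13 via ε: add q2, q10.
From q10 via ε: add q12.
From q12 via ε: add q7.
No new states can be added; the closed set is {q0, q1, q2, q4, q7, q9, q10, q12, q13}.

{q0, q1, q2, q4, q7, q9, q10, q12, q13}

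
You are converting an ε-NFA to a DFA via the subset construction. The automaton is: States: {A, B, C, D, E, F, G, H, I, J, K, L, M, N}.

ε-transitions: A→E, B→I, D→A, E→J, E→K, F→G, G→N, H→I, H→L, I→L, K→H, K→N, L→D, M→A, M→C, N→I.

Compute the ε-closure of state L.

Start with {L}.
From L via ε: add D.
From D via ε: add A.
From A via ε: add E.
From E via ε: add J, K.
From K via ε: add H, N.
From H via ε: add I.
No new states can be added; the closed set is {A, D, E, H, I, J, K, L, N}.

{A, D, E, H, I, J, K, L, N}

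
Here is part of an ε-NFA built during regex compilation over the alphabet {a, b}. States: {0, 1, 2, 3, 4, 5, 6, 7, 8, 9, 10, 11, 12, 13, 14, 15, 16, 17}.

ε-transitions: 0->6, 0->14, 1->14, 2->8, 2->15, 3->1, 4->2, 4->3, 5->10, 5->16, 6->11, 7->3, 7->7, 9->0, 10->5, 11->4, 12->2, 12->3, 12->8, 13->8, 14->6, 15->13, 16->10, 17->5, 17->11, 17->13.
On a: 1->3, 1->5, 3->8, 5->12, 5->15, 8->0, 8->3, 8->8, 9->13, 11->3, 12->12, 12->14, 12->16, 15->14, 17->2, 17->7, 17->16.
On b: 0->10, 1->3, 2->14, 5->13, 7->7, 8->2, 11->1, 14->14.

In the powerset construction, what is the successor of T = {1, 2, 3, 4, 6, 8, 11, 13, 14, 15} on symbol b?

1 on b → {3}.
2 on b → {14}.
8 on b → {2}.
11 on b → {1}.
14 on b → {14}.
No b-transition from 3, 4, 6, 13, 15.
Union after reading b: {1, 2, 3, 14}.
Now take the ε-closure:
From 2 via ε: add 8, 15.
From 14 via ε: add 6.
From 6 via ε: add 11.
From 15 via ε: add 13.
From 11 via ε: add 4.
No new states can be added; the closed set is {1, 2, 3, 4, 6, 8, 11, 13, 14, 15}.

{1, 2, 3, 4, 6, 8, 11, 13, 14, 15}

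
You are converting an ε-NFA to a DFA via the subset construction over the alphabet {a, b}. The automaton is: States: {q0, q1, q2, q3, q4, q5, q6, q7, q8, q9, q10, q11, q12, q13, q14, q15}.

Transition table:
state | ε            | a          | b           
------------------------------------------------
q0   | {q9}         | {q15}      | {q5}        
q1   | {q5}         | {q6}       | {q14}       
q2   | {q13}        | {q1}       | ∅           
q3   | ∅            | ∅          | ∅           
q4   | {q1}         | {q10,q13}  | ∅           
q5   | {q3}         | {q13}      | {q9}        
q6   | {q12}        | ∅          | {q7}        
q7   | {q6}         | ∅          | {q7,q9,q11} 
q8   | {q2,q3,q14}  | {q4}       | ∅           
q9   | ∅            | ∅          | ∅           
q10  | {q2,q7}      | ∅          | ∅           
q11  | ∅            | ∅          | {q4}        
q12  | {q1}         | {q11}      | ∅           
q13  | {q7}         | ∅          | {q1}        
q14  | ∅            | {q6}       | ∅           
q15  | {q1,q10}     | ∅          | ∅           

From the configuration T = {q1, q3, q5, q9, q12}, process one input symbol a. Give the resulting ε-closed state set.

q1 on a → {q6}.
q5 on a → {q13}.
q12 on a → {q11}.
No a-transition from q3, q9.
Union after reading a: {q6, q11, q13}.
Now take the ε-closure:
From q6 via ε: add q12.
From q13 via ε: add q7.
From q12 via ε: add q1.
From q1 via ε: add q5.
From q5 via ε: add q3.
No new states can be added; the closed set is {q1, q3, q5, q6, q7, q11, q12, q13}.

{q1, q3, q5, q6, q7, q11, q12, q13}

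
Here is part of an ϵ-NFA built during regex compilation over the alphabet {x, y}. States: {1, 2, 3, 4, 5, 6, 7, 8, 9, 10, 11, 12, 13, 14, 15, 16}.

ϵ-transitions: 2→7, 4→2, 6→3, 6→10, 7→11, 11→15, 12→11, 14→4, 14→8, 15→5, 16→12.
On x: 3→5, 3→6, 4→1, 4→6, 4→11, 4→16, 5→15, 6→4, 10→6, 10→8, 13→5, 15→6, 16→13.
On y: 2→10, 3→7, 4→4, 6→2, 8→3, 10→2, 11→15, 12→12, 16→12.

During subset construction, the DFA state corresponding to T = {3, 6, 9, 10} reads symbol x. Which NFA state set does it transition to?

3 on x → {5, 6}.
6 on x → {4}.
10 on x → {6, 8}.
No x-transition from 9.
Union after reading x: {4, 5, 6, 8}.
Now take the ϵ-closure:
From 4 via ϵ: add 2.
From 6 via ϵ: add 3, 10.
From 2 via ϵ: add 7.
From 7 via ϵ: add 11.
From 11 via ϵ: add 15.
No new states can be added; the closed set is {2, 3, 4, 5, 6, 7, 8, 10, 11, 15}.

{2, 3, 4, 5, 6, 7, 8, 10, 11, 15}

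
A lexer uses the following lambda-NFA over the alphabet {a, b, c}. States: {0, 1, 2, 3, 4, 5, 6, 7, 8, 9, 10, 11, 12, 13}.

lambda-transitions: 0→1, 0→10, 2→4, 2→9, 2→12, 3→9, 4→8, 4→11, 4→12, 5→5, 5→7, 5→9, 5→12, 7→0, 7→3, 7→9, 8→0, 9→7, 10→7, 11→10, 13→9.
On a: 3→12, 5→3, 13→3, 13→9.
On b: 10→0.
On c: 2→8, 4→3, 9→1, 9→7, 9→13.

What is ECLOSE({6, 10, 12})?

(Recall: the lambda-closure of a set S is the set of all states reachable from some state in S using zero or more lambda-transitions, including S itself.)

Start with {6, 10, 12}.
From 10 via lambda: add 7.
From 7 via lambda: add 0, 3, 9.
From 0 via lambda: add 1.
No new states can be added; the closed set is {0, 1, 3, 6, 7, 9, 10, 12}.

{0, 1, 3, 6, 7, 9, 10, 12}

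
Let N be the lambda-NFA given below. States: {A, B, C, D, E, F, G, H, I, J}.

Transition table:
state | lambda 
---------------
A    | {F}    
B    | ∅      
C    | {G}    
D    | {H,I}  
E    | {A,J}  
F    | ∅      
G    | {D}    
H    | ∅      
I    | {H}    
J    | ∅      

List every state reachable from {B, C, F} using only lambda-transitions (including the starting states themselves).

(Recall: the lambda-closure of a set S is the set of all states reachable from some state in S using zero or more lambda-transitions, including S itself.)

{B, C, D, F, G, H, I}

Start with {B, C, F}.
From C via lambda: add G.
From G via lambda: add D.
From D via lambda: add H, I.
No new states can be added; the closed set is {B, C, D, F, G, H, I}.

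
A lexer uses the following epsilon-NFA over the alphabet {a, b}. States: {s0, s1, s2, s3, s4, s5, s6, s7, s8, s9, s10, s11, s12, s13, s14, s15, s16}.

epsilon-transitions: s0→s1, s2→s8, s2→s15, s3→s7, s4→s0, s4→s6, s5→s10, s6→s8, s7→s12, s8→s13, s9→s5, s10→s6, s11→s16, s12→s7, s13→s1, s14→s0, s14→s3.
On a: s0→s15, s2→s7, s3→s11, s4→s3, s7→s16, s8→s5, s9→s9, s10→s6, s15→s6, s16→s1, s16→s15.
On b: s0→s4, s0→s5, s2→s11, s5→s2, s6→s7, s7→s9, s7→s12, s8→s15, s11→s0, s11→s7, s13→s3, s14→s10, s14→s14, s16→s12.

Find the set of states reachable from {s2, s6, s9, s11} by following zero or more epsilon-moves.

{s1, s2, s5, s6, s8, s9, s10, s11, s13, s15, s16}

Start with {s2, s6, s9, s11}.
From s2 via epsilon: add s8, s15.
From s9 via epsilon: add s5.
From s11 via epsilon: add s16.
From s5 via epsilon: add s10.
From s8 via epsilon: add s13.
From s13 via epsilon: add s1.
No new states can be added; the closed set is {s1, s2, s5, s6, s8, s9, s10, s11, s13, s15, s16}.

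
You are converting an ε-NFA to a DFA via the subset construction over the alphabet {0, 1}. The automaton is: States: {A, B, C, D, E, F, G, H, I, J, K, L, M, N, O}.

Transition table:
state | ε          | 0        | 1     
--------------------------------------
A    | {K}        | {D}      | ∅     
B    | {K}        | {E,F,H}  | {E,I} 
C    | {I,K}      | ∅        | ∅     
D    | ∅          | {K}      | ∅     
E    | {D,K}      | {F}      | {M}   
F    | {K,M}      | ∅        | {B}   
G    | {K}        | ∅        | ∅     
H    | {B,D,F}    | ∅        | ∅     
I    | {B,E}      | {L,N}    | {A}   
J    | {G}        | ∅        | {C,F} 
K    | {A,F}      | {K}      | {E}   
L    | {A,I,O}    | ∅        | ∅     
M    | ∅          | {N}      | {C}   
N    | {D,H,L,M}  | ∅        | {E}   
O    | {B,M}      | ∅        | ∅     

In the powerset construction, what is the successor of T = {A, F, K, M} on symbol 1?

{A, B, C, D, E, F, I, K, M}

F on 1 → {B}.
K on 1 → {E}.
M on 1 → {C}.
No 1-transition from A.
Union after reading 1: {B, C, E}.
Now take the ε-closure:
From B via ε: add K.
From C via ε: add I.
From E via ε: add D.
From K via ε: add A, F.
From F via ε: add M.
No new states can be added; the closed set is {A, B, C, D, E, F, I, K, M}.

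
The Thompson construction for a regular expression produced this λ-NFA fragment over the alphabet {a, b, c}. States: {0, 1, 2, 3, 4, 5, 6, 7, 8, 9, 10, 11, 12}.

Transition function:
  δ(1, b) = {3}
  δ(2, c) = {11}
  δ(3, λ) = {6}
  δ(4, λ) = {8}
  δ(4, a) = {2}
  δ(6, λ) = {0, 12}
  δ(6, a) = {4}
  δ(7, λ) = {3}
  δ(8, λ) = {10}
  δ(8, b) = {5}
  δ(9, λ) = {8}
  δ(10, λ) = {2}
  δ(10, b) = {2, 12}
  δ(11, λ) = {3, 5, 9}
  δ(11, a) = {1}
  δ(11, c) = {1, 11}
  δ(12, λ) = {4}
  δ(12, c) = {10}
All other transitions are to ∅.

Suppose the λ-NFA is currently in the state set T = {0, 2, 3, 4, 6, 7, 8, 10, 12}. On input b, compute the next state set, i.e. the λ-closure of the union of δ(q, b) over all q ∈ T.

8 on b → {5}.
10 on b → {2, 12}.
No b-transition from 0, 2, 3, 4, 6, 7, 12.
Union after reading b: {2, 5, 12}.
Now take the λ-closure:
From 12 via λ: add 4.
From 4 via λ: add 8.
From 8 via λ: add 10.
No new states can be added; the closed set is {2, 4, 5, 8, 10, 12}.

{2, 4, 5, 8, 10, 12}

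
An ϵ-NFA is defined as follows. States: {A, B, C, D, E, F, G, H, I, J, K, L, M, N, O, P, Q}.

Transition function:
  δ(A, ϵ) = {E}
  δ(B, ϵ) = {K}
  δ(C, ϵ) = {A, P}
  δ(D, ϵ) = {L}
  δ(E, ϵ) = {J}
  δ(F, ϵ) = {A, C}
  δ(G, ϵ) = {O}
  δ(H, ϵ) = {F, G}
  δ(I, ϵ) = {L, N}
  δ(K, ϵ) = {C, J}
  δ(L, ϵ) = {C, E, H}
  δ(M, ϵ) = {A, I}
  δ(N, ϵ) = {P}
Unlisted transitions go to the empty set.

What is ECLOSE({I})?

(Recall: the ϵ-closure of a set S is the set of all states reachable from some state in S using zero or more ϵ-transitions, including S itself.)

{A, C, E, F, G, H, I, J, L, N, O, P}

Start with {I}.
From I via ϵ: add L, N.
From L via ϵ: add C, E, H.
From N via ϵ: add P.
From C via ϵ: add A.
From E via ϵ: add J.
From H via ϵ: add F, G.
From G via ϵ: add O.
No new states can be added; the closed set is {A, C, E, F, G, H, I, J, L, N, O, P}.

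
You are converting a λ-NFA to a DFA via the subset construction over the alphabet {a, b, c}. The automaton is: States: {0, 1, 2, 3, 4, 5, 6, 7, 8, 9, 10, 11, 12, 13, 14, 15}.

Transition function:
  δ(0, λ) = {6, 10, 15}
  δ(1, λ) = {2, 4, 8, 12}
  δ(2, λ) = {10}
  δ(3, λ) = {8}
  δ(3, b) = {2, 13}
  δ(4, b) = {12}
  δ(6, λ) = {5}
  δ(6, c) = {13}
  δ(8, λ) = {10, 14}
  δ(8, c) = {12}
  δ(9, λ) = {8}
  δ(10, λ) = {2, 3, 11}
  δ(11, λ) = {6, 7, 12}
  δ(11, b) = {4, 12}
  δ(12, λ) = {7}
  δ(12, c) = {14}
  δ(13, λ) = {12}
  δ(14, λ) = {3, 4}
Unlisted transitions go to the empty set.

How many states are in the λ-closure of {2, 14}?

Start with {2, 14}.
From 2 via λ: add 10.
From 14 via λ: add 3, 4.
From 3 via λ: add 8.
From 10 via λ: add 11.
From 11 via λ: add 6, 7, 12.
From 6 via λ: add 5.
λ-closure = {2, 3, 4, 5, 6, 7, 8, 10, 11, 12, 14}, which has 11 states.

11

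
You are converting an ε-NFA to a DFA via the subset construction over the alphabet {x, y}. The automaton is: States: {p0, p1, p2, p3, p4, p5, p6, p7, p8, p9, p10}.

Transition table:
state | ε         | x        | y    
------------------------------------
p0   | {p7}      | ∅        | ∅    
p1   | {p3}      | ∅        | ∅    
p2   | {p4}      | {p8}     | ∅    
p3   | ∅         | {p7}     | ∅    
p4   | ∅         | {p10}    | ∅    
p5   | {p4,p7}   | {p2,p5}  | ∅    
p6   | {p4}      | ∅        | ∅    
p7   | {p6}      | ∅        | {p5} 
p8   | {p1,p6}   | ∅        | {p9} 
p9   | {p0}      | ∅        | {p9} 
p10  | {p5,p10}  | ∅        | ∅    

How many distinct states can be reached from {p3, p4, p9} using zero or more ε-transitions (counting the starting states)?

6

Start with {p3, p4, p9}.
From p9 via ε: add p0.
From p0 via ε: add p7.
From p7 via ε: add p6.
ε-closure = {p0, p3, p4, p6, p7, p9}, which has 6 states.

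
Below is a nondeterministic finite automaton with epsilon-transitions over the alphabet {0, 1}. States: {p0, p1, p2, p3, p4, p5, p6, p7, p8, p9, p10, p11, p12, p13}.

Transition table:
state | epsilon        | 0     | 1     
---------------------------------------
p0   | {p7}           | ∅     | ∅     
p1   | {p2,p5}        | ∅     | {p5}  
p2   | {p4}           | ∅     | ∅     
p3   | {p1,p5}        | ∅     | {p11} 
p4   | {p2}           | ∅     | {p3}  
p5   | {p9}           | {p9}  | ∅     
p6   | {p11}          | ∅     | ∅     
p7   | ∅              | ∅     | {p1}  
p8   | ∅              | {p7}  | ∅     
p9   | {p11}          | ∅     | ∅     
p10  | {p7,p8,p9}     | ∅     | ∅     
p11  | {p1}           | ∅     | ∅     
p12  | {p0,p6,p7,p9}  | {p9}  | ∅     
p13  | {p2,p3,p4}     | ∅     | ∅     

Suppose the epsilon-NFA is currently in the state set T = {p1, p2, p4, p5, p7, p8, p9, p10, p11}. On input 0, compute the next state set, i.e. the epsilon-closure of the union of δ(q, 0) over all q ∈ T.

{p1, p2, p4, p5, p7, p9, p11}

p5 on 0 → {p9}.
p8 on 0 → {p7}.
No 0-transition from p1, p2, p4, p7, p9, p10, p11.
Union after reading 0: {p7, p9}.
Now take the epsilon-closure:
From p9 via epsilon: add p11.
From p11 via epsilon: add p1.
From p1 via epsilon: add p2, p5.
From p2 via epsilon: add p4.
No new states can be added; the closed set is {p1, p2, p4, p5, p7, p9, p11}.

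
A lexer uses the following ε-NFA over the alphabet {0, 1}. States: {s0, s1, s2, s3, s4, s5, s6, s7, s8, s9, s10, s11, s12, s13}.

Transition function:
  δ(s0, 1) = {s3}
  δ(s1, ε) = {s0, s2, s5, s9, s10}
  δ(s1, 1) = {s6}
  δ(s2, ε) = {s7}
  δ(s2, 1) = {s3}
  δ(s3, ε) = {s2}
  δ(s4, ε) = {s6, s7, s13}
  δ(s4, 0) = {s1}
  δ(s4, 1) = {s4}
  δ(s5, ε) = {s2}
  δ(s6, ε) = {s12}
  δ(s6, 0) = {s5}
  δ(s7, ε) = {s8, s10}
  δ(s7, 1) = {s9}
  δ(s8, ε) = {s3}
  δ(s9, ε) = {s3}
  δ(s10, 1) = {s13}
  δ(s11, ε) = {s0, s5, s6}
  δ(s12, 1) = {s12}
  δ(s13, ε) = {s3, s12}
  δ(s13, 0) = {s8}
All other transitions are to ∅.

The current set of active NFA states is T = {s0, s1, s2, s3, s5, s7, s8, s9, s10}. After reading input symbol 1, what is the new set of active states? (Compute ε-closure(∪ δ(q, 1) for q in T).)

{s2, s3, s6, s7, s8, s9, s10, s12, s13}

s0 on 1 → {s3}.
s1 on 1 → {s6}.
s2 on 1 → {s3}.
s7 on 1 → {s9}.
s10 on 1 → {s13}.
No 1-transition from s3, s5, s8, s9.
Union after reading 1: {s3, s6, s9, s13}.
Now take the ε-closure:
From s3 via ε: add s2.
From s6 via ε: add s12.
From s2 via ε: add s7.
From s7 via ε: add s8, s10.
No new states can be added; the closed set is {s2, s3, s6, s7, s8, s9, s10, s12, s13}.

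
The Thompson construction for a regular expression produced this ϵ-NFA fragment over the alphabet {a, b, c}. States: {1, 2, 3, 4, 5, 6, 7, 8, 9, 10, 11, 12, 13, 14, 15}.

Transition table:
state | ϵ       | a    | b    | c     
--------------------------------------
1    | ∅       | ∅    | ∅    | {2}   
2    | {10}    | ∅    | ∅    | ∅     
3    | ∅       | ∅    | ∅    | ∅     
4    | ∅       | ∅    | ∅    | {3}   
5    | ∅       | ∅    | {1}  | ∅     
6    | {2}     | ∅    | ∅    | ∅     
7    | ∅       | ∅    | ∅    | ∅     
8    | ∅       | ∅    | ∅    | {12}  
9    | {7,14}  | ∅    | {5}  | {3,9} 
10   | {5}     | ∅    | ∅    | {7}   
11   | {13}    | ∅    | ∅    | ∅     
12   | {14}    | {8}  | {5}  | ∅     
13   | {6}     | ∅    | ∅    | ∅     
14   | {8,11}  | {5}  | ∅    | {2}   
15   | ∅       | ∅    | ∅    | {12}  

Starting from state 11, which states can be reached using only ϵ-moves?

{2, 5, 6, 10, 11, 13}

Start with {11}.
From 11 via ϵ: add 13.
From 13 via ϵ: add 6.
From 6 via ϵ: add 2.
From 2 via ϵ: add 10.
From 10 via ϵ: add 5.
No new states can be added; the closed set is {2, 5, 6, 10, 11, 13}.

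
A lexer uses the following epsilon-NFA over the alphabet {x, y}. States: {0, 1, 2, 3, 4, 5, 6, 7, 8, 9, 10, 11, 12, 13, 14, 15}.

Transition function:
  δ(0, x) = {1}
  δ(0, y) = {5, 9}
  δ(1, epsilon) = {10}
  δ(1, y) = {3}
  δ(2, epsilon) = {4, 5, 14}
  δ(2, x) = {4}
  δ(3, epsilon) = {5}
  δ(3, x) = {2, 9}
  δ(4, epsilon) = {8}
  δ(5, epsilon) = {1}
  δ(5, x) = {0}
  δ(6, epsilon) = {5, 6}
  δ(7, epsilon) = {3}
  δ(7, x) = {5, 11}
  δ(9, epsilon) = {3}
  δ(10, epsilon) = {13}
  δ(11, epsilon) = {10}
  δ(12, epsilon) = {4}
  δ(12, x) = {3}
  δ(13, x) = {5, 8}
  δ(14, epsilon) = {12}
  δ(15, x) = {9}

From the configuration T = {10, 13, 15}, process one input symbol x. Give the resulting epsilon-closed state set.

{1, 3, 5, 8, 9, 10, 13}

13 on x → {5, 8}.
15 on x → {9}.
No x-transition from 10.
Union after reading x: {5, 8, 9}.
Now take the epsilon-closure:
From 5 via epsilon: add 1.
From 9 via epsilon: add 3.
From 1 via epsilon: add 10.
From 10 via epsilon: add 13.
No new states can be added; the closed set is {1, 3, 5, 8, 9, 10, 13}.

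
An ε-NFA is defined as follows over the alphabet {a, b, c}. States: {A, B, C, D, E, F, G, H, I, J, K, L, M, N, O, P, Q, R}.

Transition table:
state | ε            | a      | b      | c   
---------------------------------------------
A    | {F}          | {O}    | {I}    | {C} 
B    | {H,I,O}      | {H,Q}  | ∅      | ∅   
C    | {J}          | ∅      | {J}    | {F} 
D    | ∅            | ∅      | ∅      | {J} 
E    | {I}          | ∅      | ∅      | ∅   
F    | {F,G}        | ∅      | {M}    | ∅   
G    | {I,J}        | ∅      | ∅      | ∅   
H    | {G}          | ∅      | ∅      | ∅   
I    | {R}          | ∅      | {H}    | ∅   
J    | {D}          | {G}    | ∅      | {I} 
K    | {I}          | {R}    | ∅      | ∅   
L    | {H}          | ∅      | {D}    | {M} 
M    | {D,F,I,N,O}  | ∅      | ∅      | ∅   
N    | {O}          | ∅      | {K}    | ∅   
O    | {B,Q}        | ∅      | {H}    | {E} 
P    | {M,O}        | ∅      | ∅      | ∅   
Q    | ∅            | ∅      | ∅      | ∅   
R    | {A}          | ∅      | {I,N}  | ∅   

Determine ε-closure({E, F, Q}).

Start with {E, F, Q}.
From E via ε: add I.
From F via ε: add G.
From G via ε: add J.
From I via ε: add R.
From J via ε: add D.
From R via ε: add A.
No new states can be added; the closed set is {A, D, E, F, G, I, J, Q, R}.

{A, D, E, F, G, I, J, Q, R}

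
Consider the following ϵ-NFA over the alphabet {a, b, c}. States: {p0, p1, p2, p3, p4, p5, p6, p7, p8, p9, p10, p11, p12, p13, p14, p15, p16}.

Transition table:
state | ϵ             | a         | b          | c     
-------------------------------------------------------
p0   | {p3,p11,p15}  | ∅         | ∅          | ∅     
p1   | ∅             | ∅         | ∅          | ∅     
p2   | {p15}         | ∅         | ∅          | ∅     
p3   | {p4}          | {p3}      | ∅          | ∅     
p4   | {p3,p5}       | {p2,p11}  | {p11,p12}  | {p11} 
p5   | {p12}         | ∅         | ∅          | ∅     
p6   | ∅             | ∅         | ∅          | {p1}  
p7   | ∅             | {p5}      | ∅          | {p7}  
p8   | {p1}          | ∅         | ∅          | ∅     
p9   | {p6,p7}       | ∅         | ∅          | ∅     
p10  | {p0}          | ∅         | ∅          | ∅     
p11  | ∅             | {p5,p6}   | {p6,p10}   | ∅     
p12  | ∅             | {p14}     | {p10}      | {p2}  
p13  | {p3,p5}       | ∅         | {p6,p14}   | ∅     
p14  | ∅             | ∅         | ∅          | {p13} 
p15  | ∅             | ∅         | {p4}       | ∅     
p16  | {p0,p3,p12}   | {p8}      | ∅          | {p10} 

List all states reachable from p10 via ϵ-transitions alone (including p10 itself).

{p0, p3, p4, p5, p10, p11, p12, p15}

Start with {p10}.
From p10 via ϵ: add p0.
From p0 via ϵ: add p3, p11, p15.
From p3 via ϵ: add p4.
From p4 via ϵ: add p5.
From p5 via ϵ: add p12.
No new states can be added; the closed set is {p0, p3, p4, p5, p10, p11, p12, p15}.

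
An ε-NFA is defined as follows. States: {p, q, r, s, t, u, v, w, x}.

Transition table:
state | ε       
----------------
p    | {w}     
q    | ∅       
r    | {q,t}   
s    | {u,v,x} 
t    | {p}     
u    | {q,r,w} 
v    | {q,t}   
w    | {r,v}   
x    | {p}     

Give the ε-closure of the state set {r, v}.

Start with {r, v}.
From r via ε: add q, t.
From t via ε: add p.
From p via ε: add w.
No new states can be added; the closed set is {p, q, r, t, v, w}.

{p, q, r, t, v, w}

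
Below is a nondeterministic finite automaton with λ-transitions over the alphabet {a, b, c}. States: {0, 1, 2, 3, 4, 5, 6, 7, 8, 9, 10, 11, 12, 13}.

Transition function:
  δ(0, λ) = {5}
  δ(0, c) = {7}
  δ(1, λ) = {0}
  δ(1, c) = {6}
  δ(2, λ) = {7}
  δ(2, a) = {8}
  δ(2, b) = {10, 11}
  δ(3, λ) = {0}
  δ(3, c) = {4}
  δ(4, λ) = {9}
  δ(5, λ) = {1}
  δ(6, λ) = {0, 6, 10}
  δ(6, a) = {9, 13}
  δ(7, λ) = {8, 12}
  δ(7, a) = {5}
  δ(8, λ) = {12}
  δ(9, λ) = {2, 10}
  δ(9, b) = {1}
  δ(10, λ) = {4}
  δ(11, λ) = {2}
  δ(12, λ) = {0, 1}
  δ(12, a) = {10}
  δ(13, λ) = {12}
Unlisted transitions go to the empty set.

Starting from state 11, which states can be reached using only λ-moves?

Start with {11}.
From 11 via λ: add 2.
From 2 via λ: add 7.
From 7 via λ: add 8, 12.
From 12 via λ: add 0, 1.
From 0 via λ: add 5.
No new states can be added; the closed set is {0, 1, 2, 5, 7, 8, 11, 12}.

{0, 1, 2, 5, 7, 8, 11, 12}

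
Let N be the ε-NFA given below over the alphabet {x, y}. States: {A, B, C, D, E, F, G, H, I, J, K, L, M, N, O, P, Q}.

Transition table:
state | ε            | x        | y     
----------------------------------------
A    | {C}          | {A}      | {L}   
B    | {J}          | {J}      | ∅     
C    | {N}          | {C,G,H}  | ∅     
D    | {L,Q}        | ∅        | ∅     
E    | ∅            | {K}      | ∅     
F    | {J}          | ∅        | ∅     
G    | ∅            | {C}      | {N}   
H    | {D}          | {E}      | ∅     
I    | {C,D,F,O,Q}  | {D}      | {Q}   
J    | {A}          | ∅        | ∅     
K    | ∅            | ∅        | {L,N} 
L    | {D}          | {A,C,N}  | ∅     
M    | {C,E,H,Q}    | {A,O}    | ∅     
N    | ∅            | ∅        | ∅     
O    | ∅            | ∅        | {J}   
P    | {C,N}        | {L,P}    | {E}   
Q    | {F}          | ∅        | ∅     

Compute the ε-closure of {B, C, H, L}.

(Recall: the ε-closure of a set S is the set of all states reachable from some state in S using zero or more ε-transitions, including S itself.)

{A, B, C, D, F, H, J, L, N, Q}

Start with {B, C, H, L}.
From B via ε: add J.
From C via ε: add N.
From H via ε: add D.
From D via ε: add Q.
From J via ε: add A.
From Q via ε: add F.
No new states can be added; the closed set is {A, B, C, D, F, H, J, L, N, Q}.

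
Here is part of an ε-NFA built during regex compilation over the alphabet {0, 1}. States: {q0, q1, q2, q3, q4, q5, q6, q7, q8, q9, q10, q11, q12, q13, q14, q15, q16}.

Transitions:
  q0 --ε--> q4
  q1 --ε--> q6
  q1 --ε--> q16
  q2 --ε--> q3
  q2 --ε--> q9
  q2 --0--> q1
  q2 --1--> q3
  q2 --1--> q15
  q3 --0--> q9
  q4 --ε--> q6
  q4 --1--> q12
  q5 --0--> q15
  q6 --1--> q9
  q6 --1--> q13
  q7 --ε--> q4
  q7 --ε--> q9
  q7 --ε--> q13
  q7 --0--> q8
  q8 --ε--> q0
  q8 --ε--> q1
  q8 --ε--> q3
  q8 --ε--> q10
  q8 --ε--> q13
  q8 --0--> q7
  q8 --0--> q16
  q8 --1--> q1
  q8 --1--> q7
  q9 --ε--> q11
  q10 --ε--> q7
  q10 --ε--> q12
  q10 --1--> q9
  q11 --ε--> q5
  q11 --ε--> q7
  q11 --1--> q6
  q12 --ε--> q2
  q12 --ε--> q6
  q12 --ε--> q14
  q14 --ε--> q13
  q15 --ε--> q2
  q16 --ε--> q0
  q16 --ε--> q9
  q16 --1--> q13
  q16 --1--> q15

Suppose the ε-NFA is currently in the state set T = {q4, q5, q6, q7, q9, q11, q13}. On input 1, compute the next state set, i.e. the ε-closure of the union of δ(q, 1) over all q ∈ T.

{q2, q3, q4, q5, q6, q7, q9, q11, q12, q13, q14}

q4 on 1 → {q12}.
q6 on 1 → {q9, q13}.
q11 on 1 → {q6}.
No 1-transition from q5, q7, q9, q13.
Union after reading 1: {q6, q9, q12, q13}.
Now take the ε-closure:
From q9 via ε: add q11.
From q12 via ε: add q2, q14.
From q2 via ε: add q3.
From q11 via ε: add q5, q7.
From q7 via ε: add q4.
No new states can be added; the closed set is {q2, q3, q4, q5, q6, q7, q9, q11, q12, q13, q14}.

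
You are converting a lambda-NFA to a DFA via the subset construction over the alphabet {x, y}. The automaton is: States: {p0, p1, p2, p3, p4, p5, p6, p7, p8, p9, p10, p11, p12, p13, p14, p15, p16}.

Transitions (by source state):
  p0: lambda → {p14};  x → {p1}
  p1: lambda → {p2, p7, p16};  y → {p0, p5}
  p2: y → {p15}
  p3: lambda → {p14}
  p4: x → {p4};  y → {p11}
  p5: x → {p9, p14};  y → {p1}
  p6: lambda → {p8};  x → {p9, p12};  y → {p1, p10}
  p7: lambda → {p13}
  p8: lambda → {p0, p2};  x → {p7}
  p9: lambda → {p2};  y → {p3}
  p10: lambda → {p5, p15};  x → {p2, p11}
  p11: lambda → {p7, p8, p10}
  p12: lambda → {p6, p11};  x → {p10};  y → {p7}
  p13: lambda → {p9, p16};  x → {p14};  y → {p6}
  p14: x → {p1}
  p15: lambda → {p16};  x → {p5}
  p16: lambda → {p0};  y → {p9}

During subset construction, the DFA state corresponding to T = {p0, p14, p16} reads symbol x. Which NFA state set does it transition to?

{p0, p1, p2, p7, p9, p13, p14, p16}

p0 on x → {p1}.
p14 on x → {p1}.
No x-transition from p16.
Union after reading x: {p1}.
Now take the lambda-closure:
From p1 via lambda: add p2, p7, p16.
From p7 via lambda: add p13.
From p16 via lambda: add p0.
From p0 via lambda: add p14.
From p13 via lambda: add p9.
No new states can be added; the closed set is {p0, p1, p2, p7, p9, p13, p14, p16}.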